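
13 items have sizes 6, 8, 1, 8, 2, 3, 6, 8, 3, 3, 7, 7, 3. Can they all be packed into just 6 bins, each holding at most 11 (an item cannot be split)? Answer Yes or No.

Total = 65; ⌈65/11⌉ = 6.
7 items each exceed half the capacity and cannot share a bin, forcing at least 7 bins.
At least 7 bins are required, but only 6 are allowed.

No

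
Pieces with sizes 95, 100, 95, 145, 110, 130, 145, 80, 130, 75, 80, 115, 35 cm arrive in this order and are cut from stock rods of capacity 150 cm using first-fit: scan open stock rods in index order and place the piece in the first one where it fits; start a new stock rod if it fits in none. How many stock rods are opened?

  95 → stock rod 1 (new)  [load 95/150]
  100 → stock rod 2 (new)  [load 100/150]
  95 → stock rod 3 (new)  [load 95/150]
  145 → stock rod 4 (new)  [load 145/150]
  110 → stock rod 5 (new)  [load 110/150]
  130 → stock rod 6 (new)  [load 130/150]
  145 → stock rod 7 (new)  [load 145/150]
  80 → stock rod 8 (new)  [load 80/150]
  130 → stock rod 9 (new)  [load 130/150]
  75 → stock rod 10 (new)  [load 75/150]
  80 → stock rod 11 (new)  [load 80/150]
  115 → stock rod 12 (new)  [load 115/150]
  35 → stock rod 1  [load 130/150]
12 stock rods opened.

12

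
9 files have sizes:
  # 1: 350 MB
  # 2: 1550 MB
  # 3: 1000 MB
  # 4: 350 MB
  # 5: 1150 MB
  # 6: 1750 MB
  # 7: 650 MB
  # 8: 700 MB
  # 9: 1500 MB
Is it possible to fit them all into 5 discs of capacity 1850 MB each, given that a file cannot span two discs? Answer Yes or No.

No

Total = 9000 MB; ⌈9000/1850⌉ = 5.
The bound of 5 does not rule out 5, but exhaustive search shows no assignment into 5 discs of capacity 1850 MB exists — the minimum is 6.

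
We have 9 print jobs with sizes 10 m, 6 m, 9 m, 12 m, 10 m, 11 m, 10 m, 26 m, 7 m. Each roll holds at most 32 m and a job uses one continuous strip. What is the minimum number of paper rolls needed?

4

Total = 26 + 12 + 11 + 10 + 10 + 10 + 9 + 7 + 6 = 101 m.
Lower bound: ⌈101/32⌉ = 4 paper rolls.
A packing using 4 paper rolls:
  roll 1: 26 + 6 = 32
  roll 2: 12 + 11 + 9 = 32
  roll 3: 10 + 10 + 10 = 30
  roll 4: 7 = 7
This matches the lower bound, so 4 is optimal.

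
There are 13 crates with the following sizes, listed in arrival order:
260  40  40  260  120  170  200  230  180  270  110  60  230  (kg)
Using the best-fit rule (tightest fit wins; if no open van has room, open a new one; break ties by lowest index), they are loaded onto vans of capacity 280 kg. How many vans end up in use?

  260 → van 1 (new)  [load 260/280]
  40 → van 2 (new)  [load 40/280]
  40 → van 2  [load 80/280]
  260 → van 3 (new)  [load 260/280]
  120 → van 2  [load 200/280]
  170 → van 4 (new)  [load 170/280]
  200 → van 5 (new)  [load 200/280]
  230 → van 6 (new)  [load 230/280]
  180 → van 7 (new)  [load 180/280]
  270 → van 8 (new)  [load 270/280]
  110 → van 4  [load 280/280]
  60 → van 2  [load 260/280]
  230 → van 9 (new)  [load 230/280]
9 vans opened.

9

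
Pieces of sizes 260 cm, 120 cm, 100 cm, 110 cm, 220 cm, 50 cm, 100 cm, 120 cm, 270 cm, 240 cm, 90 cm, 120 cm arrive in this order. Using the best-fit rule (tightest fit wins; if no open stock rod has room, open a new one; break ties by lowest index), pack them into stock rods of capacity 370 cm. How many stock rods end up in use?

6

  260 → stock rod 1 (new)  [load 260/370]
  120 → stock rod 2 (new)  [load 120/370]
  100 → stock rod 1  [load 360/370]
  110 → stock rod 2  [load 230/370]
  220 → stock rod 3 (new)  [load 220/370]
  50 → stock rod 2  [load 280/370]
  100 → stock rod 3  [load 320/370]
  120 → stock rod 4 (new)  [load 120/370]
  270 → stock rod 5 (new)  [load 270/370]
  240 → stock rod 4  [load 360/370]
  90 → stock rod 2  [load 370/370]
  120 → stock rod 6 (new)  [load 120/370]
6 stock rods opened.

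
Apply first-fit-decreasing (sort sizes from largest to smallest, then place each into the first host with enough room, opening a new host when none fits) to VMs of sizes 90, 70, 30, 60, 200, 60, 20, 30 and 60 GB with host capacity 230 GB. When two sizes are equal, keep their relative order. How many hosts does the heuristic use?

Sorted descending: 200, 90, 70, 60, 60, 60, 30, 30, 20.
  200 → host 1 (new)  [load 200/230]
  90 → host 2 (new)  [load 90/230]
  70 → host 2  [load 160/230]
  60 → host 2  [load 220/230]
  60 → host 3 (new)  [load 60/230]
  60 → host 3  [load 120/230]
  30 → host 1  [load 230/230]
  30 → host 3  [load 150/230]
  20 → host 3  [load 170/230]
3 hosts opened.

3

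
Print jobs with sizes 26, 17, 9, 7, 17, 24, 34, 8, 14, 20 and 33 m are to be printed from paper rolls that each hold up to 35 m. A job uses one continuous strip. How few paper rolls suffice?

Total = 34 + 33 + 26 + 24 + 20 + 17 + 17 + 14 + 9 + 8 + 7 = 209 m.
Lower bound: ⌈209/35⌉ = 6 paper rolls.
A packing using 7 paper rolls:
  roll 1: 34 = 34
  roll 2: 33 = 33
  roll 3: 26 + 9 = 35
  roll 4: 24 + 8 = 32
  roll 5: 20 + 14 = 34
  roll 6: 17 + 17 = 34
  roll 7: 7 = 7
No arrangement into 6 paper rolls stays within capacity, so 7 is optimal.

7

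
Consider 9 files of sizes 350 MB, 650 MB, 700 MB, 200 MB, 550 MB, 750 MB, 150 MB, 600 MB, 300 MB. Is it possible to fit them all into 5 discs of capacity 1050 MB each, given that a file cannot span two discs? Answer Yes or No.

A valid assignment using 5 discs:
  disc 1: 750 + 300 = 1050
  disc 2: 700 + 350 = 1050
  disc 3: 650 + 200 + 150 = 1000
  disc 4: 600 = 600
  disc 5: 550 = 550
Every load is within 1050 MB, so 5 discs suffice.

Yes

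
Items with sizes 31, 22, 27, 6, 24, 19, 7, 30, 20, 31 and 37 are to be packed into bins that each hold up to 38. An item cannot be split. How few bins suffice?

Total = 37 + 31 + 31 + 30 + 27 + 24 + 22 + 20 + 19 + 7 + 6 = 254.
Lower bound: ⌈254/38⌉ = 7 bins.
Also, 8 items each exceed 19, and no two of those can share a bin, so at least 8 bins are needed.
A packing using 9 bins:
  bin 1: 37 = 37
  bin 2: 31 + 7 = 38
  bin 3: 31 + 6 = 37
  bin 4: 30 = 30
  bin 5: 27 = 27
  bin 6: 24 = 24
  bin 7: 22 = 22
  bin 8: 20 = 20
  bin 9: 19 = 19
No arrangement into 8 bins stays within capacity, so 9 is optimal.

9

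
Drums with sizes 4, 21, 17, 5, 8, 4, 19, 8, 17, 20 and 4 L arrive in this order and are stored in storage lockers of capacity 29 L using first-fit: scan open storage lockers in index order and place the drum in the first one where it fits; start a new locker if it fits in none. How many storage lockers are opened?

5

  4 → locker 1 (new)  [load 4/29]
  21 → locker 1  [load 25/29]
  17 → locker 2 (new)  [load 17/29]
  5 → locker 2  [load 22/29]
  8 → locker 3 (new)  [load 8/29]
  4 → locker 1  [load 29/29]
  19 → locker 3  [load 27/29]
  8 → locker 4 (new)  [load 8/29]
  17 → locker 4  [load 25/29]
  20 → locker 5 (new)  [load 20/29]
  4 → locker 2  [load 26/29]
5 storage lockers opened.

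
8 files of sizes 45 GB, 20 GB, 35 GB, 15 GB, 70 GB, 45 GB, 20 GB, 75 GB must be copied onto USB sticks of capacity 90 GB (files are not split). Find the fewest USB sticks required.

4

Total = 75 + 70 + 45 + 45 + 35 + 20 + 20 + 15 = 325 GB.
Lower bound: ⌈325/90⌉ = 4 USB sticks.
A packing using 4 USB sticks:
  USB stick 1: 75 + 15 = 90
  USB stick 2: 70 + 20 = 90
  USB stick 3: 45 + 45 = 90
  USB stick 4: 35 + 20 = 55
This matches the lower bound, so 4 is optimal.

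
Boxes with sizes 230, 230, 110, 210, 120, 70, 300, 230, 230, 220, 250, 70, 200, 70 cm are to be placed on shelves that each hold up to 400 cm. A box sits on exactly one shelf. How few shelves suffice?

9

Total = 300 + 250 + 230 + 230 + 230 + 230 + 220 + 210 + 200 + 120 + 110 + 70 + 70 + 70 = 2540 cm.
Lower bound: ⌈2540/400⌉ = 7 shelves.
Also, 8 boxes each exceed 200 cm, and no two of those can share a shelf, so at least 8 shelves are needed.
A packing using 9 shelves:
  shelf 1: 300 + 70 = 370
  shelf 2: 250 + 120 = 370
  shelf 3: 230 + 110 = 340
  shelf 4: 230 + 70 + 70 = 370
  shelf 5: 230 = 230
  shelf 6: 230 = 230
  shelf 7: 220 = 220
  shelf 8: 210 = 210
  shelf 9: 200 = 200
No arrangement into 8 shelves stays within capacity, so 9 is optimal.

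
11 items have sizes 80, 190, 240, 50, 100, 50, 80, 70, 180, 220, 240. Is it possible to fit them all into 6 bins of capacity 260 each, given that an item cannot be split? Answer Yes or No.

No

Total = 1500; ⌈1500/260⌉ = 6.
The bound of 6 does not rule out 6, but exhaustive search shows no assignment into 6 bins of capacity 260 exists — the minimum is 7.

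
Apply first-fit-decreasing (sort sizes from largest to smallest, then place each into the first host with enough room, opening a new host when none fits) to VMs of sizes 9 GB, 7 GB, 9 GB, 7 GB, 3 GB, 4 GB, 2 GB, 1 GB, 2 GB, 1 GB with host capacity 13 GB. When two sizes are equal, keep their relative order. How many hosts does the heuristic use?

4

Sorted descending: 9, 9, 7, 7, 4, 3, 2, 2, 1, 1.
  9 → host 1 (new)  [load 9/13]
  9 → host 2 (new)  [load 9/13]
  7 → host 3 (new)  [load 7/13]
  7 → host 4 (new)  [load 7/13]
  4 → host 1  [load 13/13]
  3 → host 2  [load 12/13]
  2 → host 3  [load 9/13]
  2 → host 3  [load 11/13]
  1 → host 2  [load 13/13]
  1 → host 3  [load 12/13]
4 hosts opened.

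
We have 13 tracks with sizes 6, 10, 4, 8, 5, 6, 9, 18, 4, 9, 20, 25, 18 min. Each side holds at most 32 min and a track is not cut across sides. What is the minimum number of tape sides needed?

Total = 25 + 20 + 18 + 18 + 10 + 9 + 9 + 8 + 6 + 6 + 5 + 4 + 4 = 142 min.
Lower bound: ⌈142/32⌉ = 5 tape sides.
A packing using 5 tape sides:
  side 1: 25 + 6 = 31
  side 2: 20 + 10 = 30
  side 3: 18 + 9 + 5 = 32
  side 4: 18 + 9 + 4 = 31
  side 5: 8 + 6 + 4 = 18
This matches the lower bound, so 5 is optimal.

5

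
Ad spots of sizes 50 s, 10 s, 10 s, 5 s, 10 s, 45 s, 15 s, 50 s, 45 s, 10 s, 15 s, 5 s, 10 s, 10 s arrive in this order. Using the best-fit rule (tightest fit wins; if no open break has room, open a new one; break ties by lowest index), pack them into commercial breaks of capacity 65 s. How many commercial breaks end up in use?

  50 → break 1 (new)  [load 50/65]
  10 → break 1  [load 60/65]
  10 → break 2 (new)  [load 10/65]
  5 → break 1  [load 65/65]
  10 → break 2  [load 20/65]
  45 → break 2  [load 65/65]
  15 → break 3 (new)  [load 15/65]
  50 → break 3  [load 65/65]
  45 → break 4 (new)  [load 45/65]
  10 → break 4  [load 55/65]
  15 → break 5 (new)  [load 15/65]
  5 → break 4  [load 60/65]
  10 → break 5  [load 25/65]
  10 → break 5  [load 35/65]
5 commercial breaks opened.

5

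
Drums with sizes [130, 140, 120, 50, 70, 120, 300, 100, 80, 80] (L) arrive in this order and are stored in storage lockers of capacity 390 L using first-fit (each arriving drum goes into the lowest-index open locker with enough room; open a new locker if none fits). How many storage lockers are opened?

4

  130 → locker 1 (new)  [load 130/390]
  140 → locker 1  [load 270/390]
  120 → locker 1  [load 390/390]
  50 → locker 2 (new)  [load 50/390]
  70 → locker 2  [load 120/390]
  120 → locker 2  [load 240/390]
  300 → locker 3 (new)  [load 300/390]
  100 → locker 2  [load 340/390]
  80 → locker 3  [load 380/390]
  80 → locker 4 (new)  [load 80/390]
4 storage lockers opened.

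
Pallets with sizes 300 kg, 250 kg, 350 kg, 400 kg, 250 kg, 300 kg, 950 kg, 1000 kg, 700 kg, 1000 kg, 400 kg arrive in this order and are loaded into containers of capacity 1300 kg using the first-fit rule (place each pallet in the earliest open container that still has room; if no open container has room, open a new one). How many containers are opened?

  300 → container 1 (new)  [load 300/1300]
  250 → container 1  [load 550/1300]
  350 → container 1  [load 900/1300]
  400 → container 1  [load 1300/1300]
  250 → container 2 (new)  [load 250/1300]
  300 → container 2  [load 550/1300]
  950 → container 3 (new)  [load 950/1300]
  1000 → container 4 (new)  [load 1000/1300]
  700 → container 2  [load 1250/1300]
  1000 → container 5 (new)  [load 1000/1300]
  400 → container 6 (new)  [load 400/1300]
6 containers opened.

6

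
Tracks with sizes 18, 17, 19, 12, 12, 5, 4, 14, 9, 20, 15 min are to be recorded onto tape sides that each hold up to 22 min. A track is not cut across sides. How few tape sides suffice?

Total = 20 + 19 + 18 + 17 + 15 + 14 + 12 + 12 + 9 + 5 + 4 = 145 min.
Lower bound: ⌈145/22⌉ = 7 tape sides.
Also, 8 tracks each exceed 11 min, and no two of those can share a side, so at least 8 tape sides are needed.
A packing using 8 tape sides:
  side 1: 20 = 20
  side 2: 19 = 19
  side 3: 18 + 4 = 22
  side 4: 17 + 5 = 22
  side 5: 15 = 15
  side 6: 14 = 14
  side 7: 12 + 9 = 21
  side 8: 12 = 12
This matches the lower bound, so 8 is optimal.

8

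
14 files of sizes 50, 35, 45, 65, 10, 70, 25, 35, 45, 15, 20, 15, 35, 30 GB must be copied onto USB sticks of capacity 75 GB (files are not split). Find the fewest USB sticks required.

Total = 70 + 65 + 50 + 45 + 45 + 35 + 35 + 35 + 30 + 25 + 20 + 15 + 15 + 10 = 495 GB.
Lower bound: ⌈495/75⌉ = 7 USB sticks.
A packing using 7 USB sticks:
  USB stick 1: 70 = 70
  USB stick 2: 65 + 10 = 75
  USB stick 3: 50 + 25 = 75
  USB stick 4: 45 + 30 = 75
  USB stick 5: 45 + 20 = 65
  USB stick 6: 35 + 35 = 70
  USB stick 7: 35 + 15 + 15 = 65
This matches the lower bound, so 7 is optimal.

7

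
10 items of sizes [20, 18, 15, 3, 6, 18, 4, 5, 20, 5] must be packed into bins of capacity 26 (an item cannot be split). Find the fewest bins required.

Total = 20 + 20 + 18 + 18 + 15 + 6 + 5 + 5 + 4 + 3 = 114.
Lower bound: ⌈114/26⌉ = 5 bins.
A packing using 5 bins:
  bin 1: 20 + 6 = 26
  bin 2: 20 + 5 = 25
  bin 3: 18 + 5 + 3 = 26
  bin 4: 18 + 4 = 22
  bin 5: 15 = 15
This matches the lower bound, so 5 is optimal.

5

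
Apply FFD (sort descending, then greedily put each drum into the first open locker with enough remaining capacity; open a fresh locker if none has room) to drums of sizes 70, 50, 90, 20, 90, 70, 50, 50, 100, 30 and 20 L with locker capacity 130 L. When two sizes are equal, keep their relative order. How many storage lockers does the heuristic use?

Sorted descending: 100, 90, 90, 70, 70, 50, 50, 50, 30, 20, 20.
  100 → locker 1 (new)  [load 100/130]
  90 → locker 2 (new)  [load 90/130]
  90 → locker 3 (new)  [load 90/130]
  70 → locker 4 (new)  [load 70/130]
  70 → locker 5 (new)  [load 70/130]
  50 → locker 4  [load 120/130]
  50 → locker 5  [load 120/130]
  50 → locker 6 (new)  [load 50/130]
  30 → locker 1  [load 130/130]
  20 → locker 2  [load 110/130]
  20 → locker 2  [load 130/130]
6 storage lockers opened.

6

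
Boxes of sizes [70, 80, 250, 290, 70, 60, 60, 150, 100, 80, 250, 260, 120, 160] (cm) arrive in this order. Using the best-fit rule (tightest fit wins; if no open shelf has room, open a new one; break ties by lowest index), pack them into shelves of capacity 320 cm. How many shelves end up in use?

  70 → shelf 1 (new)  [load 70/320]
  80 → shelf 1  [load 150/320]
  250 → shelf 2 (new)  [load 250/320]
  290 → shelf 3 (new)  [load 290/320]
  70 → shelf 2  [load 320/320]
  60 → shelf 1  [load 210/320]
  60 → shelf 1  [load 270/320]
  150 → shelf 4 (new)  [load 150/320]
  100 → shelf 4  [load 250/320]
  80 → shelf 5 (new)  [load 80/320]
  250 → shelf 6 (new)  [load 250/320]
  260 → shelf 7 (new)  [load 260/320]
  120 → shelf 5  [load 200/320]
  160 → shelf 8 (new)  [load 160/320]
8 shelves opened.

8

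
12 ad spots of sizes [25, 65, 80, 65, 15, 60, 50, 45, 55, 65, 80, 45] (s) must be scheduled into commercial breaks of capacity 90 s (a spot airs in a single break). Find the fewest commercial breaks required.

Total = 80 + 80 + 65 + 65 + 65 + 60 + 55 + 50 + 45 + 45 + 25 + 15 = 650 s.
Lower bound: ⌈650/90⌉ = 8 commercial breaks.
A packing using 9 commercial breaks:
  break 1: 80 = 80
  break 2: 80 = 80
  break 3: 65 + 25 = 90
  break 4: 65 + 15 = 80
  break 5: 65 = 65
  break 6: 60 = 60
  break 7: 55 = 55
  break 8: 50 = 50
  break 9: 45 + 45 = 90
No arrangement into 8 commercial breaks stays within capacity, so 9 is optimal.

9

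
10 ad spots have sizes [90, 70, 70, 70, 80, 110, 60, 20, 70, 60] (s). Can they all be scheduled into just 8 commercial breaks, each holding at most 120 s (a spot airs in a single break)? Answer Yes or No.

A valid assignment using 8 commercial breaks:
  break 1: 110 = 110
  break 2: 90 + 20 = 110
  break 3: 80 = 80
  break 4: 70 = 70
  break 5: 70 = 70
  break 6: 70 = 70
  break 7: 70 = 70
  break 8: 60 + 60 = 120
Every load is within 120 s, so 8 commercial breaks suffice.

Yes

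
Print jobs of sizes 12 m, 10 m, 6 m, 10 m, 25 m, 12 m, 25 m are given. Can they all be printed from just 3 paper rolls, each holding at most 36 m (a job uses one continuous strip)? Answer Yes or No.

A valid assignment using 3 paper rolls:
  roll 1: 25 + 10 = 35
  roll 2: 25 + 10 = 35
  roll 3: 12 + 12 + 6 = 30
Every load is within 36 m, so 3 paper rolls suffice.

Yes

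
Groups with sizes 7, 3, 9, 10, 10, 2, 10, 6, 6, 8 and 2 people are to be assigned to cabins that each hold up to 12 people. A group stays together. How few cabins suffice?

Total = 10 + 10 + 10 + 9 + 8 + 7 + 6 + 6 + 3 + 2 + 2 = 73 people.
Lower bound: ⌈73/12⌉ = 7 cabins.
A packing using 7 cabins:
  cabin 1: 10 + 2 = 12
  cabin 2: 10 + 2 = 12
  cabin 3: 10 = 10
  cabin 4: 9 + 3 = 12
  cabin 5: 8 = 8
  cabin 6: 7 = 7
  cabin 7: 6 + 6 = 12
This matches the lower bound, so 7 is optimal.

7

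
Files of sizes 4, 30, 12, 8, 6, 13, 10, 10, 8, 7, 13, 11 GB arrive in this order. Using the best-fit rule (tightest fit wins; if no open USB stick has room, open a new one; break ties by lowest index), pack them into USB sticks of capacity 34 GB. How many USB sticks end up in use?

  4 → USB stick 1 (new)  [load 4/34]
  30 → USB stick 1  [load 34/34]
  12 → USB stick 2 (new)  [load 12/34]
  8 → USB stick 2  [load 20/34]
  6 → USB stick 2  [load 26/34]
  13 → USB stick 3 (new)  [load 13/34]
  10 → USB stick 3  [load 23/34]
  10 → USB stick 3  [load 33/34]
  8 → USB stick 2  [load 34/34]
  7 → USB stick 4 (new)  [load 7/34]
  13 → USB stick 4  [load 20/34]
  11 → USB stick 4  [load 31/34]
4 USB sticks opened.

4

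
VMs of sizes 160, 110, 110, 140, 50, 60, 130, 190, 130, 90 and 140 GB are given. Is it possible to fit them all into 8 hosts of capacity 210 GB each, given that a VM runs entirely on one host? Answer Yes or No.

Yes

A valid assignment using 8 hosts:
  host 1: 190 = 190
  host 2: 160 + 50 = 210
  host 3: 140 + 60 = 200
  host 4: 140 = 140
  host 5: 130 = 130
  host 6: 130 = 130
  host 7: 110 + 90 = 200
  host 8: 110 = 110
Every load is within 210 GB, so 8 hosts suffice.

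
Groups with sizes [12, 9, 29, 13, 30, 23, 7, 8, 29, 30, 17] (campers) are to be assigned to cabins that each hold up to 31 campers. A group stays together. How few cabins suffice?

7

Total = 30 + 30 + 29 + 29 + 23 + 17 + 13 + 12 + 9 + 8 + 7 = 207 campers.
Lower bound: ⌈207/31⌉ = 7 cabins.
A packing using 7 cabins:
  cabin 1: 30 = 30
  cabin 2: 30 = 30
  cabin 3: 29 = 29
  cabin 4: 29 = 29
  cabin 5: 23 + 8 = 31
  cabin 6: 17 + 13 = 30
  cabin 7: 12 + 9 + 7 = 28
This matches the lower bound, so 7 is optimal.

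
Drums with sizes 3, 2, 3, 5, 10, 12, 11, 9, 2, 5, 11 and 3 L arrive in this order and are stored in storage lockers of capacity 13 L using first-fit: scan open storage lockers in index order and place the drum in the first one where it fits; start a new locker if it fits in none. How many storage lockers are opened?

7

  3 → locker 1 (new)  [load 3/13]
  2 → locker 1  [load 5/13]
  3 → locker 1  [load 8/13]
  5 → locker 1  [load 13/13]
  10 → locker 2 (new)  [load 10/13]
  12 → locker 3 (new)  [load 12/13]
  11 → locker 4 (new)  [load 11/13]
  9 → locker 5 (new)  [load 9/13]
  2 → locker 2  [load 12/13]
  5 → locker 6 (new)  [load 5/13]
  11 → locker 7 (new)  [load 11/13]
  3 → locker 5  [load 12/13]
7 storage lockers opened.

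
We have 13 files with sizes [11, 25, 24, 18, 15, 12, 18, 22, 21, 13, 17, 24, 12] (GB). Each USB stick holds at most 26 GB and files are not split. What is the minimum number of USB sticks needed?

11

Total = 25 + 24 + 24 + 22 + 21 + 18 + 18 + 17 + 15 + 13 + 12 + 12 + 11 = 232 GB.
Lower bound: ⌈232/26⌉ = 9 USB sticks.
A packing using 11 USB sticks:
  USB stick 1: 25 = 25
  USB stick 2: 24 = 24
  USB stick 3: 24 = 24
  USB stick 4: 22 = 22
  USB stick 5: 21 = 21
  USB stick 6: 18 = 18
  USB stick 7: 18 = 18
  USB stick 8: 17 = 17
  USB stick 9: 15 + 11 = 26
  USB stick 10: 13 + 12 = 25
  USB stick 11: 12 = 12
No arrangement into 10 USB sticks stays within capacity, so 11 is optimal.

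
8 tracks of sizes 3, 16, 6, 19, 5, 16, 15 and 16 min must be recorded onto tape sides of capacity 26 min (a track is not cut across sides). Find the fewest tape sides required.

5

Total = 19 + 16 + 16 + 16 + 15 + 6 + 5 + 3 = 96 min.
Lower bound: ⌈96/26⌉ = 4 tape sides.
Also, 5 tracks each exceed 13 min, and no two of those can share a side, so at least 5 tape sides are needed.
A packing using 5 tape sides:
  side 1: 19 + 6 = 25
  side 2: 16 + 5 + 3 = 24
  side 3: 16 = 16
  side 4: 16 = 16
  side 5: 15 = 15
This matches the lower bound, so 5 is optimal.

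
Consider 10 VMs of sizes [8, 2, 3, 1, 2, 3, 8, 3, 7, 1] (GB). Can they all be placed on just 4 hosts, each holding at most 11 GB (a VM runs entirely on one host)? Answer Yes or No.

A valid assignment using 4 hosts:
  host 1: 8 + 3 = 11
  host 2: 8 + 3 = 11
  host 3: 7 + 3 + 1 = 11
  host 4: 2 + 2 + 1 = 5
Every load is within 11 GB, so 4 hosts suffice.

Yes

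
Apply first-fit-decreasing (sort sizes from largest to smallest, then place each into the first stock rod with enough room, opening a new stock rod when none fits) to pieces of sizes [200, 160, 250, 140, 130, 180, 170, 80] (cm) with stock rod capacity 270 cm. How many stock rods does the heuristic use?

Sorted descending: 250, 200, 180, 170, 160, 140, 130, 80.
  250 → stock rod 1 (new)  [load 250/270]
  200 → stock rod 2 (new)  [load 200/270]
  180 → stock rod 3 (new)  [load 180/270]
  170 → stock rod 4 (new)  [load 170/270]
  160 → stock rod 5 (new)  [load 160/270]
  140 → stock rod 6 (new)  [load 140/270]
  130 → stock rod 6  [load 270/270]
  80 → stock rod 3  [load 260/270]
6 stock rods opened.

6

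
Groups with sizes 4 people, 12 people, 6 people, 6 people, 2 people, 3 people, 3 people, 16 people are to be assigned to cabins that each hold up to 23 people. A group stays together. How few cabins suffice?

3

Total = 16 + 12 + 6 + 6 + 4 + 3 + 3 + 2 = 52 people.
Lower bound: ⌈52/23⌉ = 3 cabins.
A packing using 3 cabins:
  cabin 1: 16 + 6 = 22
  cabin 2: 12 + 6 + 4 = 22
  cabin 3: 3 + 3 + 2 = 8
This matches the lower bound, so 3 is optimal.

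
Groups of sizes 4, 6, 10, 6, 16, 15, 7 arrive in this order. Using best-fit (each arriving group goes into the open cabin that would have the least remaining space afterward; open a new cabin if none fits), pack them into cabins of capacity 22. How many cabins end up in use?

3

  4 → cabin 1 (new)  [load 4/22]
  6 → cabin 1  [load 10/22]
  10 → cabin 1  [load 20/22]
  6 → cabin 2 (new)  [load 6/22]
  16 → cabin 2  [load 22/22]
  15 → cabin 3 (new)  [load 15/22]
  7 → cabin 3  [load 22/22]
3 cabins opened.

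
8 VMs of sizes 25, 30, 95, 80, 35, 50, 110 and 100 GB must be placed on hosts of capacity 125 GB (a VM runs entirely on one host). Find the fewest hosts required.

5

Total = 110 + 100 + 95 + 80 + 50 + 35 + 30 + 25 = 525 GB.
Lower bound: ⌈525/125⌉ = 5 hosts.
A packing using 5 hosts:
  host 1: 110 = 110
  host 2: 100 + 25 = 125
  host 3: 95 + 30 = 125
  host 4: 80 + 35 = 115
  host 5: 50 = 50
This matches the lower bound, so 5 is optimal.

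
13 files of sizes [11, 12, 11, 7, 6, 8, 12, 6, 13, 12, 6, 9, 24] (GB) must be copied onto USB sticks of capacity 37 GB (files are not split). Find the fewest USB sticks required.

4

Total = 24 + 13 + 12 + 12 + 12 + 11 + 11 + 9 + 8 + 7 + 6 + 6 + 6 = 137 GB.
Lower bound: ⌈137/37⌉ = 4 USB sticks.
A packing using 4 USB sticks:
  USB stick 1: 24 + 13 = 37
  USB stick 2: 12 + 12 + 12 = 36
  USB stick 3: 11 + 11 + 9 + 6 = 37
  USB stick 4: 8 + 7 + 6 + 6 = 27
This matches the lower bound, so 4 is optimal.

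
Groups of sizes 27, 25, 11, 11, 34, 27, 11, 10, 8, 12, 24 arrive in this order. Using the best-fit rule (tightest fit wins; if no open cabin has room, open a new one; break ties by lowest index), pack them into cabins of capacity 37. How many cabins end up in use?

6

  27 → cabin 1 (new)  [load 27/37]
  25 → cabin 2 (new)  [load 25/37]
  11 → cabin 2  [load 36/37]
  11 → cabin 3 (new)  [load 11/37]
  34 → cabin 4 (new)  [load 34/37]
  27 → cabin 5 (new)  [load 27/37]
  11 → cabin 3  [load 22/37]
  10 → cabin 1  [load 37/37]
  8 → cabin 5  [load 35/37]
  12 → cabin 3  [load 34/37]
  24 → cabin 6 (new)  [load 24/37]
6 cabins opened.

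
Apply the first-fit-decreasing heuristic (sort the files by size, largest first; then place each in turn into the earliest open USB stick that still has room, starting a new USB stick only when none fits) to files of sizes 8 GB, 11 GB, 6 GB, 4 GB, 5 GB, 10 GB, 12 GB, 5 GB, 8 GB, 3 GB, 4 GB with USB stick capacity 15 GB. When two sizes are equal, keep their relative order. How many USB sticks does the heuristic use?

6

Sorted descending: 12, 11, 10, 8, 8, 6, 5, 5, 4, 4, 3.
  12 → USB stick 1 (new)  [load 12/15]
  11 → USB stick 2 (new)  [load 11/15]
  10 → USB stick 3 (new)  [load 10/15]
  8 → USB stick 4 (new)  [load 8/15]
  8 → USB stick 5 (new)  [load 8/15]
  6 → USB stick 4  [load 14/15]
  5 → USB stick 3  [load 15/15]
  5 → USB stick 5  [load 13/15]
  4 → USB stick 2  [load 15/15]
  4 → USB stick 6 (new)  [load 4/15]
  3 → USB stick 1  [load 15/15]
6 USB sticks opened.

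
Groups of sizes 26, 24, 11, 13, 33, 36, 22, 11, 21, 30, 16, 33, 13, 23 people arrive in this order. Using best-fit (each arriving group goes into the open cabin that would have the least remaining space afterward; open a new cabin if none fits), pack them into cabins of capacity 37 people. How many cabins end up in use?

9

  26 → cabin 1 (new)  [load 26/37]
  24 → cabin 2 (new)  [load 24/37]
  11 → cabin 1  [load 37/37]
  13 → cabin 2  [load 37/37]
  33 → cabin 3 (new)  [load 33/37]
  36 → cabin 4 (new)  [load 36/37]
  22 → cabin 5 (new)  [load 22/37]
  11 → cabin 5  [load 33/37]
  21 → cabin 6 (new)  [load 21/37]
  30 → cabin 7 (new)  [load 30/37]
  16 → cabin 6  [load 37/37]
  33 → cabin 8 (new)  [load 33/37]
  13 → cabin 9 (new)  [load 13/37]
  23 → cabin 9  [load 36/37]
9 cabins opened.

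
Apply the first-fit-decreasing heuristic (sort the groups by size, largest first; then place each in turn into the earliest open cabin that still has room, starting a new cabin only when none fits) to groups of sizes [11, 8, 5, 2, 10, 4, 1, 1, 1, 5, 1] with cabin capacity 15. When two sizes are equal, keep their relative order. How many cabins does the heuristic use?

4

Sorted descending: 11, 10, 8, 5, 5, 4, 2, 1, 1, 1, 1.
  11 → cabin 1 (new)  [load 11/15]
  10 → cabin 2 (new)  [load 10/15]
  8 → cabin 3 (new)  [load 8/15]
  5 → cabin 2  [load 15/15]
  5 → cabin 3  [load 13/15]
  4 → cabin 1  [load 15/15]
  2 → cabin 3  [load 15/15]
  1 → cabin 4 (new)  [load 1/15]
  1 → cabin 4  [load 2/15]
  1 → cabin 4  [load 3/15]
  1 → cabin 4  [load 4/15]
4 cabins opened.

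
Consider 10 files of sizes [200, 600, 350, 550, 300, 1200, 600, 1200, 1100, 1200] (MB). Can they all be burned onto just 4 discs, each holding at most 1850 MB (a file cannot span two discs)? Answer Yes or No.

A valid assignment using 4 discs:
  disc 1: 1200 + 600 = 1800
  disc 2: 1200 + 600 = 1800
  disc 3: 1200 + 350 + 300 = 1850
  disc 4: 1100 + 550 + 200 = 1850
Every load is within 1850 MB, so 4 discs suffice.

Yes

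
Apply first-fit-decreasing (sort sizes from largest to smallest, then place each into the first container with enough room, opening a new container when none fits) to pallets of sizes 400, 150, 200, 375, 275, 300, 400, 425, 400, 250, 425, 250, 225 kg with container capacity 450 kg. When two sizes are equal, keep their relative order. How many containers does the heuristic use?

Sorted descending: 425, 425, 400, 400, 400, 375, 300, 275, 250, 250, 225, 200, 150.
  425 → container 1 (new)  [load 425/450]
  425 → container 2 (new)  [load 425/450]
  400 → container 3 (new)  [load 400/450]
  400 → container 4 (new)  [load 400/450]
  400 → container 5 (new)  [load 400/450]
  375 → container 6 (new)  [load 375/450]
  300 → container 7 (new)  [load 300/450]
  275 → container 8 (new)  [load 275/450]
  250 → container 9 (new)  [load 250/450]
  250 → container 10 (new)  [load 250/450]
  225 → container 11 (new)  [load 225/450]
  200 → container 9  [load 450/450]
  150 → container 7  [load 450/450]
11 containers opened.

11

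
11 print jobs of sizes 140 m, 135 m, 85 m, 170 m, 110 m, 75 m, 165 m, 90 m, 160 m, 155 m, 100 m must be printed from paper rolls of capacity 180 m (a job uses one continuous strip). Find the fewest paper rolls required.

Total = 170 + 165 + 160 + 155 + 140 + 135 + 110 + 100 + 90 + 85 + 75 = 1385 m.
Lower bound: ⌈1385/180⌉ = 8 paper rolls.
A packing using 9 paper rolls:
  roll 1: 170 = 170
  roll 2: 165 = 165
  roll 3: 160 = 160
  roll 4: 155 = 155
  roll 5: 140 = 140
  roll 6: 135 = 135
  roll 7: 110 = 110
  roll 8: 100 + 75 = 175
  roll 9: 90 + 85 = 175
No arrangement into 8 paper rolls stays within capacity, so 9 is optimal.

9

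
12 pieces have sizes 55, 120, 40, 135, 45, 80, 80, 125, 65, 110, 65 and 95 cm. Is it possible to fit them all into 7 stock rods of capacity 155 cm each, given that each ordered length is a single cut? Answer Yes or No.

Total = 1015 cm; ⌈1015/155⌉ = 7.
The bound of 7 does not rule out 7, but exhaustive search shows no assignment into 7 stock rods of capacity 155 cm exists — the minimum is 8.

No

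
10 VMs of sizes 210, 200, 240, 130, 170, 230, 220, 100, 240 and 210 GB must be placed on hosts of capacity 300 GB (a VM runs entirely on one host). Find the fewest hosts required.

Total = 240 + 240 + 230 + 220 + 210 + 210 + 200 + 170 + 130 + 100 = 1950 GB.
Lower bound: ⌈1950/300⌉ = 7 hosts.
Also, 8 VMs each exceed 150 GB, and no two of those can share a host, so at least 8 hosts are needed.
A packing using 8 hosts:
  host 1: 240 = 240
  host 2: 240 = 240
  host 3: 230 = 230
  host 4: 220 = 220
  host 5: 210 = 210
  host 6: 210 = 210
  host 7: 200 + 100 = 300
  host 8: 170 + 130 = 300
This matches the lower bound, so 8 is optimal.

8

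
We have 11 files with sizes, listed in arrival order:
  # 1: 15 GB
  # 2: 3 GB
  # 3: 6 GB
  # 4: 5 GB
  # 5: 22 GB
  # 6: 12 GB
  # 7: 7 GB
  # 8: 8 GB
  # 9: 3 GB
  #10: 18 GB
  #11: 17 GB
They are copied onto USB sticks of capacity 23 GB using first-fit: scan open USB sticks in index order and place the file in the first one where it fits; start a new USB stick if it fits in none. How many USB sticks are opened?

6

  15 → USB stick 1 (new)  [load 15/23]
  3 → USB stick 1  [load 18/23]
  6 → USB stick 2 (new)  [load 6/23]
  5 → USB stick 1  [load 23/23]
  22 → USB stick 3 (new)  [load 22/23]
  12 → USB stick 2  [load 18/23]
  7 → USB stick 4 (new)  [load 7/23]
  8 → USB stick 4  [load 15/23]
  3 → USB stick 2  [load 21/23]
  18 → USB stick 5 (new)  [load 18/23]
  17 → USB stick 6 (new)  [load 17/23]
6 USB sticks opened.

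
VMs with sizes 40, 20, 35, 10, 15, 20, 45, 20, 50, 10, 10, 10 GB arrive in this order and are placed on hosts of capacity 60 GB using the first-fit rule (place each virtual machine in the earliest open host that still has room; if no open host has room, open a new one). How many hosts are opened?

  40 → host 1 (new)  [load 40/60]
  20 → host 1  [load 60/60]
  35 → host 2 (new)  [load 35/60]
  10 → host 2  [load 45/60]
  15 → host 2  [load 60/60]
  20 → host 3 (new)  [load 20/60]
  45 → host 4 (new)  [load 45/60]
  20 → host 3  [load 40/60]
  50 → host 5 (new)  [load 50/60]
  10 → host 3  [load 50/60]
  10 → host 3  [load 60/60]
  10 → host 4  [load 55/60]
5 hosts opened.

5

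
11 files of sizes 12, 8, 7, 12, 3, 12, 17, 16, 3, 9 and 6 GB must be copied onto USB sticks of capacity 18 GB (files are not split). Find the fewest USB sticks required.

7

Total = 17 + 16 + 12 + 12 + 12 + 9 + 8 + 7 + 6 + 3 + 3 = 105 GB.
Lower bound: ⌈105/18⌉ = 6 USB sticks.
A packing using 7 USB sticks:
  USB stick 1: 17 = 17
  USB stick 2: 16 = 16
  USB stick 3: 12 + 6 = 18
  USB stick 4: 12 + 3 + 3 = 18
  USB stick 5: 12 = 12
  USB stick 6: 9 + 8 = 17
  USB stick 7: 7 = 7
No arrangement into 6 USB sticks stays within capacity, so 7 is optimal.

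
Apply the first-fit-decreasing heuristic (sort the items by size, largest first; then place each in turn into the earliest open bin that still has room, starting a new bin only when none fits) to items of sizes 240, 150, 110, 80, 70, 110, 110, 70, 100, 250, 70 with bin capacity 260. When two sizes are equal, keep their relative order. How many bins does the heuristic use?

6

Sorted descending: 250, 240, 150, 110, 110, 110, 100, 80, 70, 70, 70.
  250 → bin 1 (new)  [load 250/260]
  240 → bin 2 (new)  [load 240/260]
  150 → bin 3 (new)  [load 150/260]
  110 → bin 3  [load 260/260]
  110 → bin 4 (new)  [load 110/260]
  110 → bin 4  [load 220/260]
  100 → bin 5 (new)  [load 100/260]
  80 → bin 5  [load 180/260]
  70 → bin 5  [load 250/260]
  70 → bin 6 (new)  [load 70/260]
  70 → bin 6  [load 140/260]
6 bins opened.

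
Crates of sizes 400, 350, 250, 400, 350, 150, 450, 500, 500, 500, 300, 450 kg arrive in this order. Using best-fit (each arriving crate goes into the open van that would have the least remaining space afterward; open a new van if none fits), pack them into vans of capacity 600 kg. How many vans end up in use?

10

  400 → van 1 (new)  [load 400/600]
  350 → van 2 (new)  [load 350/600]
  250 → van 2  [load 600/600]
  400 → van 3 (new)  [load 400/600]
  350 → van 4 (new)  [load 350/600]
  150 → van 1  [load 550/600]
  450 → van 5 (new)  [load 450/600]
  500 → van 6 (new)  [load 500/600]
  500 → van 7 (new)  [load 500/600]
  500 → van 8 (new)  [load 500/600]
  300 → van 9 (new)  [load 300/600]
  450 → van 10 (new)  [load 450/600]
10 vans opened.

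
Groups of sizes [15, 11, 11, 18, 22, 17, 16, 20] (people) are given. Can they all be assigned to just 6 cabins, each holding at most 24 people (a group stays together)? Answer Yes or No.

Total = 130 people; ⌈130/24⌉ = 6.
The bound of 6 does not rule out 6, but exhaustive search shows no assignment into 6 cabins of capacity 24 people exists — the minimum is 7.

No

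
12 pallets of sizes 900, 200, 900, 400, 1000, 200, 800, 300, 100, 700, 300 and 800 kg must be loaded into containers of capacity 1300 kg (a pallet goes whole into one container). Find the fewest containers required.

Total = 1000 + 900 + 900 + 800 + 800 + 700 + 400 + 300 + 300 + 200 + 200 + 100 = 6600 kg.
Lower bound: ⌈6600/1300⌉ = 6 containers.
A packing using 6 containers:
  container 1: 1000 + 300 = 1300
  container 2: 900 + 400 = 1300
  container 3: 900 + 300 + 100 = 1300
  container 4: 800 + 200 + 200 = 1200
  container 5: 800 = 800
  container 6: 700 = 700
This matches the lower bound, so 6 is optimal.

6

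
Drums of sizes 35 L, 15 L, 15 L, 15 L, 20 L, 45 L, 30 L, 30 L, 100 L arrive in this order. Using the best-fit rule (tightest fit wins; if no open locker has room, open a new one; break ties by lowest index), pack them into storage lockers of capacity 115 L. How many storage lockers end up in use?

3

  35 → locker 1 (new)  [load 35/115]
  15 → locker 1  [load 50/115]
  15 → locker 1  [load 65/115]
  15 → locker 1  [load 80/115]
  20 → locker 1  [load 100/115]
  45 → locker 2 (new)  [load 45/115]
  30 → locker 2  [load 75/115]
  30 → locker 2  [load 105/115]
  100 → locker 3 (new)  [load 100/115]
3 storage lockers opened.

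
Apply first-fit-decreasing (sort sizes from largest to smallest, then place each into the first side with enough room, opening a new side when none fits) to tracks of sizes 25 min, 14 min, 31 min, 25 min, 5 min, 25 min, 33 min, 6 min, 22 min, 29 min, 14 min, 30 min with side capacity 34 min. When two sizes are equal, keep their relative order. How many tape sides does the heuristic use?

Sorted descending: 33, 31, 30, 29, 25, 25, 25, 22, 14, 14, 6, 5.
  33 → side 1 (new)  [load 33/34]
  31 → side 2 (new)  [load 31/34]
  30 → side 3 (new)  [load 30/34]
  29 → side 4 (new)  [load 29/34]
  25 → side 5 (new)  [load 25/34]
  25 → side 6 (new)  [load 25/34]
  25 → side 7 (new)  [load 25/34]
  22 → side 8 (new)  [load 22/34]
  14 → side 9 (new)  [load 14/34]
  14 → side 9  [load 28/34]
  6 → side 5  [load 31/34]
  5 → side 4  [load 34/34]
9 tape sides opened.

9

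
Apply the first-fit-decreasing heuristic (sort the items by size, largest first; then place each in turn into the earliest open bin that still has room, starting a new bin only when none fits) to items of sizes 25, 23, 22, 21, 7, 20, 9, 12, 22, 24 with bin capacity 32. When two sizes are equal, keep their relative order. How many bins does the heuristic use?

7

Sorted descending: 25, 24, 23, 22, 22, 21, 20, 12, 9, 7.
  25 → bin 1 (new)  [load 25/32]
  24 → bin 2 (new)  [load 24/32]
  23 → bin 3 (new)  [load 23/32]
  22 → bin 4 (new)  [load 22/32]
  22 → bin 5 (new)  [load 22/32]
  21 → bin 6 (new)  [load 21/32]
  20 → bin 7 (new)  [load 20/32]
  12 → bin 7  [load 32/32]
  9 → bin 3  [load 32/32]
  7 → bin 1  [load 32/32]
7 bins opened.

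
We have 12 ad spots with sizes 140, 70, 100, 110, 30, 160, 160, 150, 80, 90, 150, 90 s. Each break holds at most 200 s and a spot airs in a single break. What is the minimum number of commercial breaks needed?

Total = 160 + 160 + 150 + 150 + 140 + 110 + 100 + 90 + 90 + 80 + 70 + 30 = 1330 s.
Lower bound: ⌈1330/200⌉ = 7 commercial breaks.
A packing using 8 commercial breaks:
  break 1: 160 + 30 = 190
  break 2: 160 = 160
  break 3: 150 = 150
  break 4: 150 = 150
  break 5: 140 = 140
  break 6: 110 + 90 = 200
  break 7: 100 + 90 = 190
  break 8: 80 + 70 = 150
No arrangement into 7 commercial breaks stays within capacity, so 8 is optimal.

8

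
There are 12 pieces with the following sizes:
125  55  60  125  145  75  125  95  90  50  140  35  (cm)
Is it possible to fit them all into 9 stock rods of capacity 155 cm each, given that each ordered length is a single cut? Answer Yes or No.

Yes

A valid assignment using 9 stock rods:
  stock rod 1: 145 = 145
  stock rod 2: 140 = 140
  stock rod 3: 125 = 125
  stock rod 4: 125 = 125
  stock rod 5: 125 = 125
  stock rod 6: 95 + 60 = 155
  stock rod 7: 90 + 55 = 145
  stock rod 8: 75 + 50 = 125
  stock rod 9: 35 = 35
Every load is within 155 cm, so 9 stock rods suffice.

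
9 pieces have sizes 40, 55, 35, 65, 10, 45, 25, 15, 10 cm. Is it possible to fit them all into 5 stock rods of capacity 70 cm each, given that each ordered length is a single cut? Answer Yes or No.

A valid assignment using 5 stock rods:
  stock rod 1: 65 = 65
  stock rod 2: 55 + 15 = 70
  stock rod 3: 45 + 25 = 70
  stock rod 4: 40 + 10 + 10 = 60
  stock rod 5: 35 = 35
Every load is within 70 cm, so 5 stock rods suffice.

Yes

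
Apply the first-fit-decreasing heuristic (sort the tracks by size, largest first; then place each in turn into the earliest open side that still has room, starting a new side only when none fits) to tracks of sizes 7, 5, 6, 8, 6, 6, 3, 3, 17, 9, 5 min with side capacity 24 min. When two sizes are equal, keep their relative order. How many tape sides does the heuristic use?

Sorted descending: 17, 9, 8, 7, 6, 6, 6, 5, 5, 3, 3.
  17 → side 1 (new)  [load 17/24]
  9 → side 2 (new)  [load 9/24]
  8 → side 2  [load 17/24]
  7 → side 1  [load 24/24]
  6 → side 2  [load 23/24]
  6 → side 3 (new)  [load 6/24]
  6 → side 3  [load 12/24]
  5 → side 3  [load 17/24]
  5 → side 3  [load 22/24]
  3 → side 4 (new)  [load 3/24]
  3 → side 4  [load 6/24]
4 tape sides opened.

4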